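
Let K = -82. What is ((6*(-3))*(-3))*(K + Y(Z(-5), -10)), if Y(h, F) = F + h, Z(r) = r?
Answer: -5238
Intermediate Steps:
((6*(-3))*(-3))*(K + Y(Z(-5), -10)) = ((6*(-3))*(-3))*(-82 + (-10 - 5)) = (-18*(-3))*(-82 - 15) = 54*(-97) = -5238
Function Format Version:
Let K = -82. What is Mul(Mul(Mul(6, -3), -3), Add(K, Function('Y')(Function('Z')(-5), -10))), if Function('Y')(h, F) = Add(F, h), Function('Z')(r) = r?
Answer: -5238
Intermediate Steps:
Mul(Mul(Mul(6, -3), -3), Add(K, Function('Y')(Function('Z')(-5), -10))) = Mul(Mul(Mul(6, -3), -3), Add(-82, Add(-10, -5))) = Mul(Mul(-18, -3), Add(-82, -15)) = Mul(54, -97) = -5238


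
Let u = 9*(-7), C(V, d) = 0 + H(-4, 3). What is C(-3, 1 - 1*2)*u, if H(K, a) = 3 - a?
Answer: 0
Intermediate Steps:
C(V, d) = 0 (C(V, d) = 0 + (3 - 1*3) = 0 + (3 - 3) = 0 + 0 = 0)
u = -63
C(-3, 1 - 1*2)*u = 0*(-63) = 0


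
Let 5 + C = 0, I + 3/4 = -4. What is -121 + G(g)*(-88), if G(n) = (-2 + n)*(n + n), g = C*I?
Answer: -91036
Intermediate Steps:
I = -19/4 (I = -¾ - 4 = -19/4 ≈ -4.7500)
C = -5 (C = -5 + 0 = -5)
g = 95/4 (g = -5*(-19/4) = 95/4 ≈ 23.750)
G(n) = 2*n*(-2 + n) (G(n) = (-2 + n)*(2*n) = 2*n*(-2 + n))
-121 + G(g)*(-88) = -121 + (2*(95/4)*(-2 + 95/4))*(-88) = -121 + (2*(95/4)*(87/4))*(-88) = -121 + (8265/8)*(-88) = -121 - 90915 = -91036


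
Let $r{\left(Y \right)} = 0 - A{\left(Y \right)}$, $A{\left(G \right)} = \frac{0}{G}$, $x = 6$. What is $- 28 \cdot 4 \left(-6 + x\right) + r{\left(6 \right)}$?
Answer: $0$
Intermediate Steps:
$A{\left(G \right)} = 0$
$r{\left(Y \right)} = 0$ ($r{\left(Y \right)} = 0 - 0 = 0 + 0 = 0$)
$- 28 \cdot 4 \left(-6 + x\right) + r{\left(6 \right)} = - 28 \cdot 4 \left(-6 + 6\right) + 0 = - 28 \cdot 4 \cdot 0 + 0 = \left(-28\right) 0 + 0 = 0 + 0 = 0$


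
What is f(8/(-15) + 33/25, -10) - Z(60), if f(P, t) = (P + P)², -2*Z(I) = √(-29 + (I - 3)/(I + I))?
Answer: 13924/5625 + I*√11410/40 ≈ 2.4754 + 2.6704*I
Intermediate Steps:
Z(I) = -√(-29 + (-3 + I)/(2*I))/2 (Z(I) = -√(-29 + (I - 3)/(I + I))/2 = -√(-29 + (-3 + I)/((2*I)))/2 = -√(-29 + (-3 + I)*(1/(2*I)))/2 = -√(-29 + (-3 + I)/(2*I))/2)
f(P, t) = 4*P² (f(P, t) = (2*P)² = 4*P²)
f(8/(-15) + 33/25, -10) - Z(60) = 4*(8/(-15) + 33/25)² - (-1)*√(-114 - 6/60)/4 = 4*(8*(-1/15) + 33*(1/25))² - (-1)*√(-114 - 6*1/60)/4 = 4*(-8/15 + 33/25)² - (-1)*√(-114 - ⅒)/4 = 4*(59/75)² - (-1)*√(-1141/10)/4 = 4*(3481/5625) - (-1)*I*√11410/10/4 = 13924/5625 - (-1)*I*√11410/40 = 13924/5625 + I*√11410/40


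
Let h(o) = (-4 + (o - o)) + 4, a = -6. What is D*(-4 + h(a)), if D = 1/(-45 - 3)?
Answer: 1/12 ≈ 0.083333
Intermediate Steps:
h(o) = 0 (h(o) = (-4 + 0) + 4 = -4 + 4 = 0)
D = -1/48 (D = 1/(-48) = -1/48 ≈ -0.020833)
D*(-4 + h(a)) = -(-4 + 0)/48 = -1/48*(-4) = 1/12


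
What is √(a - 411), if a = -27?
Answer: I*√438 ≈ 20.928*I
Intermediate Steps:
√(a - 411) = √(-27 - 411) = √(-438) = I*√438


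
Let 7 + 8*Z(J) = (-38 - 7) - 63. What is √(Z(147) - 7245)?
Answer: 5*I*√4646/4 ≈ 85.202*I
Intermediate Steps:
Z(J) = -115/8 (Z(J) = -7/8 + ((-38 - 7) - 63)/8 = -7/8 + (-45 - 63)/8 = -7/8 + (⅛)*(-108) = -7/8 - 27/2 = -115/8)
√(Z(147) - 7245) = √(-115/8 - 7245) = √(-58075/8) = 5*I*√4646/4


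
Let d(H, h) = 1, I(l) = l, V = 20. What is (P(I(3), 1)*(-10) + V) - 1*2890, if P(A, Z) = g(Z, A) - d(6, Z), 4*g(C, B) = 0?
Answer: -2860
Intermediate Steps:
g(C, B) = 0 (g(C, B) = (¼)*0 = 0)
P(A, Z) = -1 (P(A, Z) = 0 - 1*1 = 0 - 1 = -1)
(P(I(3), 1)*(-10) + V) - 1*2890 = (-1*(-10) + 20) - 1*2890 = (10 + 20) - 2890 = 30 - 2890 = -2860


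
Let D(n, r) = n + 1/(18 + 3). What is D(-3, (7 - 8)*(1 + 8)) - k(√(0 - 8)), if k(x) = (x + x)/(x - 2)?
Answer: -30/7 + 2*I*√2/3 ≈ -4.2857 + 0.94281*I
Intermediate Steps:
k(x) = 2*x/(-2 + x) (k(x) = (2*x)/(-2 + x) = 2*x/(-2 + x))
D(n, r) = 1/21 + n (D(n, r) = n + 1/21 = 1/21 + n)
D(-3, (7 - 8)*(1 + 8)) - k(√(0 - 8)) = (1/21 - 3) - 2*√(0 - 8)/(-2 + √(0 - 8)) = -62/21 - 2*√(-8)/(-2 + √(-8)) = -62/21 - 2*2*I*√2/(-2 + 2*I*√2) = -62/21 - 4*I*√2/(-2 + 2*I*√2)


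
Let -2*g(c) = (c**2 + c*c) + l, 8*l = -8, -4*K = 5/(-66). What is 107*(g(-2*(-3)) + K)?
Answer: -1002269/264 ≈ -3796.5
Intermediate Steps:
K = 5/264 (K = -5/(4*(-66)) = -5*(-1)/(4*66) = -1/4*(-5/66) = 5/264 ≈ 0.018939)
l = -1 (l = (1/8)*(-8) = -1)
g(c) = 1/2 - c**2 (g(c) = -((c**2 + c*c) - 1)/2 = -((c**2 + c**2) - 1)/2 = -(2*c**2 - 1)/2 = -(-1 + 2*c**2)/2 = 1/2 - c**2)
107*(g(-2*(-3)) + K) = 107*((1/2 - (-2*(-3))**2) + 5/264) = 107*((1/2 - 1*6**2) + 5/264) = 107*((1/2 - 1*36) + 5/264) = 107*((1/2 - 36) + 5/264) = 107*(-71/2 + 5/264) = 107*(-9367/264) = -1002269/264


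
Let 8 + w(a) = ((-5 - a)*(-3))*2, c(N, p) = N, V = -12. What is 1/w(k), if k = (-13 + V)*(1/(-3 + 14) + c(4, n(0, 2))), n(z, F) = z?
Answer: -11/6508 ≈ -0.0016902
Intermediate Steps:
k = -1125/11 (k = (-13 - 12)*(1/(-3 + 14) + 4) = -25*(1/11 + 4) = -25*45/11 = -1125/11 ≈ -102.27)
w(a) = 22 + 6*a (w(a) = -8 + ((-5 - a)*(-3))*2 = -8 + (15 + 3*a)*2 = -8 + (30 + 6*a) = 22 + 6*a)
1/w(k) = 1/(22 + 6*(-1125/11)) = 1/(22 - 6750/11) = 1/(-6508/11) = -11/6508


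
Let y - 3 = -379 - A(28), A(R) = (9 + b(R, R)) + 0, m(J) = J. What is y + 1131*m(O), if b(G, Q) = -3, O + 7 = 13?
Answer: 6404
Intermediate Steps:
O = 6 (O = -7 + 13 = 6)
A(R) = 6 (A(R) = (9 - 3) + 0 = 6 + 0 = 6)
y = -382 (y = 3 + (-379 - 1*6) = 3 + (-379 - 6) = 3 - 385 = -382)
y + 1131*m(O) = -382 + 1131*6 = -382 + 6786 = 6404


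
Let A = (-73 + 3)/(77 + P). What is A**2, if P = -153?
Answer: 1225/1444 ≈ 0.84834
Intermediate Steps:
A = 35/38 (A = (-73 + 3)/(77 - 153) = -70/(-76) = -70*(-1/76) = 35/38 ≈ 0.92105)
A**2 = (35/38)**2 = 1225/1444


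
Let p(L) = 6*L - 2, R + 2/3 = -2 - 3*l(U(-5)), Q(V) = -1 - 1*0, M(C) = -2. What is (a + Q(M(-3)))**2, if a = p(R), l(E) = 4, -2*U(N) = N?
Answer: 8281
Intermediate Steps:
U(N) = -N/2
Q(V) = -1 (Q(V) = -1 + 0 = -1)
R = -44/3 (R = -2/3 + (-2 - 3*4) = -2/3 + (-2 - 12) = -2/3 - 14 = -44/3 ≈ -14.667)
p(L) = -2 + 6*L
a = -90 (a = -2 + 6*(-44/3) = -2 - 88 = -90)
(a + Q(M(-3)))**2 = (-90 - 1)**2 = (-91)**2 = 8281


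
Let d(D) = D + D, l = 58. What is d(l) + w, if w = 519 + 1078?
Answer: 1713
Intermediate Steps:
w = 1597
d(D) = 2*D
d(l) + w = 2*58 + 1597 = 116 + 1597 = 1713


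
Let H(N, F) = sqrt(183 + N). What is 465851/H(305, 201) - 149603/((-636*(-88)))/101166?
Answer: -149603/5662058688 + 465851*sqrt(122)/244 ≈ 21088.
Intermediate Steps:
465851/H(305, 201) - 149603/((-636*(-88)))/101166 = 465851/(sqrt(183 + 305)) - 149603/((-636*(-88)))/101166 = 465851/(sqrt(488)) - 149603/55968*(1/101166) = 465851/((2*sqrt(122))) - 149603*1/55968*(1/101166) = 465851*(sqrt(122)/244) - 149603/55968*1/101166 = 465851*sqrt(122)/244 - 149603/5662058688 = -149603/5662058688 + 465851*sqrt(122)/244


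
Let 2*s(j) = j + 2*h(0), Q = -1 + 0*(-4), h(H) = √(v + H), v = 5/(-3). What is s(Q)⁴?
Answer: 49/144 + 17*I*√15/18 ≈ 0.34028 + 3.6578*I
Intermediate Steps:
v = -5/3 (v = 5*(-⅓) = -5/3 ≈ -1.6667)
h(H) = √(-5/3 + H)
Q = -1 (Q = -1 + 0 = -1)
s(j) = j/2 + I*√15/3 (s(j) = (j + 2*(√(-15 + 9*0)/3))/2 = (j + 2*(√(-15 + 0)/3))/2 = (j + 2*(√(-15)/3))/2 = (j + 2*((I*√15)/3))/2 = (j + 2*(I*√15/3))/2 = (j + 2*I*√15/3)/2 = j/2 + I*√15/3)
s(Q)⁴ = ((½)*(-1) + I*√15/3)⁴ = (-½ + I*√15/3)⁴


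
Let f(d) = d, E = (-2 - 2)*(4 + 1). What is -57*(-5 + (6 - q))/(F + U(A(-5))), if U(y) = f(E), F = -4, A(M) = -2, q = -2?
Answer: 57/8 ≈ 7.1250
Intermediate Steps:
E = -20 (E = -4*5 = -20)
U(y) = -20
-57*(-5 + (6 - q))/(F + U(A(-5))) = -57*(-5 + (6 - 1*(-2)))/(-4 - 20) = -57*(-5 + (6 + 2))/(-24) = -57*(-5 + 8)*(-1)/24 = -171*(-1)/24 = -57*(-⅛) = 57/8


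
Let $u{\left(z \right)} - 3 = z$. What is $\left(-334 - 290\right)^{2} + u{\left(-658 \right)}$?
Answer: $388721$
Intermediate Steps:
$u{\left(z \right)} = 3 + z$
$\left(-334 - 290\right)^{2} + u{\left(-658 \right)} = \left(-334 - 290\right)^{2} + \left(3 - 658\right) = \left(-624\right)^{2} - 655 = 389376 - 655 = 388721$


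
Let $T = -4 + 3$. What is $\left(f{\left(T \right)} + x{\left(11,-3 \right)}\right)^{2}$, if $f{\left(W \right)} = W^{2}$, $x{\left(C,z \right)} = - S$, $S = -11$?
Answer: $144$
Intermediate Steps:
$x{\left(C,z \right)} = 11$ ($x{\left(C,z \right)} = \left(-1\right) \left(-11\right) = 11$)
$T = -1$
$\left(f{\left(T \right)} + x{\left(11,-3 \right)}\right)^{2} = \left(\left(-1\right)^{2} + 11\right)^{2} = \left(1 + 11\right)^{2} = 12^{2} = 144$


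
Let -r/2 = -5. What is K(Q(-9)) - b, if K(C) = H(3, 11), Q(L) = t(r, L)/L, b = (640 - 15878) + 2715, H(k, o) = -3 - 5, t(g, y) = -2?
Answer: 12515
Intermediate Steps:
r = 10 (r = -2*(-5) = 10)
H(k, o) = -8
b = -12523 (b = -15238 + 2715 = -12523)
Q(L) = -2/L
K(C) = -8
K(Q(-9)) - b = -8 - 1*(-12523) = -8 + 12523 = 12515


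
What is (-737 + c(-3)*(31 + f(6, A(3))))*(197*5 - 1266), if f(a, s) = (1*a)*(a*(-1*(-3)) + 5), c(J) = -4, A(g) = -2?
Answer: 397053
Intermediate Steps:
f(a, s) = a*(5 + 3*a) (f(a, s) = a*(a*3 + 5) = a*(3*a + 5) = a*(5 + 3*a))
(-737 + c(-3)*(31 + f(6, A(3))))*(197*5 - 1266) = (-737 - 4*(31 + 6*(5 + 3*6)))*(197*5 - 1266) = (-737 - 4*(31 + 6*(5 + 18)))*(985 - 1266) = (-737 - 4*(31 + 6*23))*(-281) = (-737 - 4*(31 + 138))*(-281) = (-737 - 4*169)*(-281) = (-737 - 676)*(-281) = -1413*(-281) = 397053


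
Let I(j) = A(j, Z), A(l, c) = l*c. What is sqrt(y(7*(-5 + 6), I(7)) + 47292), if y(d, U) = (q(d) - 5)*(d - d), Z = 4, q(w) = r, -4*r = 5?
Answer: 2*sqrt(11823) ≈ 217.47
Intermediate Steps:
r = -5/4 (r = -1/4*5 = -5/4 ≈ -1.2500)
q(w) = -5/4
A(l, c) = c*l
I(j) = 4*j
y(d, U) = 0 (y(d, U) = (-5/4 - 5)*(d - d) = -25/4*0 = 0)
sqrt(y(7*(-5 + 6), I(7)) + 47292) = sqrt(0 + 47292) = sqrt(47292) = 2*sqrt(11823)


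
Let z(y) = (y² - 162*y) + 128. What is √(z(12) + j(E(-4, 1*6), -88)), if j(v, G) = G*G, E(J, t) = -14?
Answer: 2*√1518 ≈ 77.923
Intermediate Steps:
z(y) = 128 + y² - 162*y
j(v, G) = G²
√(z(12) + j(E(-4, 1*6), -88)) = √((128 + 12² - 162*12) + (-88)²) = √((128 + 144 - 1944) + 7744) = √(-1672 + 7744) = √6072 = 2*√1518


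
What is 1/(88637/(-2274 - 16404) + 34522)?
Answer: 18678/644713279 ≈ 2.8971e-5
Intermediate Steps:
1/(88637/(-2274 - 16404) + 34522) = 1/(88637/(-18678) + 34522) = 1/(88637*(-1/18678) + 34522) = 1/(-88637/18678 + 34522) = 1/(644713279/18678) = 18678/644713279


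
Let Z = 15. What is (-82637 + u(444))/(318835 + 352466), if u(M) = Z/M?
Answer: -452973/3679724 ≈ -0.12310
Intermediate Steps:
u(M) = 15/M
(-82637 + u(444))/(318835 + 352466) = (-82637 + 15/444)/(318835 + 352466) = (-82637 + 15*(1/444))/671301 = (-82637 + 5/148)*(1/671301) = -12230271/148*1/671301 = -452973/3679724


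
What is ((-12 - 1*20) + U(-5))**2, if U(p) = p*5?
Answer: 3249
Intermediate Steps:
U(p) = 5*p
((-12 - 1*20) + U(-5))**2 = ((-12 - 1*20) + 5*(-5))**2 = ((-12 - 20) - 25)**2 = (-32 - 25)**2 = (-57)**2 = 3249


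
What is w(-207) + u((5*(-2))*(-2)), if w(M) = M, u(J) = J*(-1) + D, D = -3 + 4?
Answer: -226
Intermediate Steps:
D = 1
u(J) = 1 - J (u(J) = J*(-1) + 1 = -J + 1 = 1 - J)
w(-207) + u((5*(-2))*(-2)) = -207 + (1 - 5*(-2)*(-2)) = -207 + (1 - (-10)*(-2)) = -207 + (1 - 1*20) = -207 + (1 - 20) = -207 - 19 = -226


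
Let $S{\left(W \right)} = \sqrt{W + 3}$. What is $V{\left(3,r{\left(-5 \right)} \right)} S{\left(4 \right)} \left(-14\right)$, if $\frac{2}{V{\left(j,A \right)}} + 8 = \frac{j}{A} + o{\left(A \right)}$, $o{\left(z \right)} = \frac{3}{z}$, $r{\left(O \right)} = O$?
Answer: $\frac{70 \sqrt{7}}{23} \approx 8.0523$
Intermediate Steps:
$V{\left(j,A \right)} = \frac{2}{-8 + \frac{3}{A} + \frac{j}{A}}$ ($V{\left(j,A \right)} = \frac{2}{-8 + \left(\frac{j}{A} + \frac{3}{A}\right)} = \frac{2}{-8 + \left(\frac{3}{A} + \frac{j}{A}\right)} = \frac{2}{-8 + \frac{3}{A} + \frac{j}{A}}$)
$S{\left(W \right)} = \sqrt{3 + W}$
$V{\left(3,r{\left(-5 \right)} \right)} S{\left(4 \right)} \left(-14\right) = 2 \left(-5\right) \frac{1}{3 + 3 - -40} \sqrt{3 + 4} \left(-14\right) = 2 \left(-5\right) \frac{1}{3 + 3 + 40} \sqrt{7} \left(-14\right) = 2 \left(-5\right) \frac{1}{46} \sqrt{7} \left(-14\right) = - \frac{5 \sqrt{7}}{23} \left(-14\right) = \frac{70 \sqrt{7}}{23}$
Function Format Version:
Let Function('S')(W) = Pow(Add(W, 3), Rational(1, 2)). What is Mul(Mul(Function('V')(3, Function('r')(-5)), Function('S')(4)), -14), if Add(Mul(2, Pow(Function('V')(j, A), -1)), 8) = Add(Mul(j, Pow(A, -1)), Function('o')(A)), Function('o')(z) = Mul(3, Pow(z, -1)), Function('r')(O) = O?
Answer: Mul(Rational(70, 23), Pow(7, Rational(1, 2))) ≈ 8.0523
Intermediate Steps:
Function('V')(j, A) = Mul(2, Pow(Add(-8, Mul(3, Pow(A, -1)), Mul(j, Pow(A, -1))), -1)) (Function('V')(j, A) = Mul(2, Pow(Add(-8, Add(Mul(j, Pow(A, -1)), Mul(3, Pow(A, -1)))), -1)) = Mul(2, Pow(Add(-8, Add(Mul(3, Pow(A, -1)), Mul(j, Pow(A, -1)))), -1)) = Mul(2, Pow(Add(-8, Mul(3, Pow(A, -1)), Mul(j, Pow(A, -1))), -1)))
Function('S')(W) = Pow(Add(3, W), Rational(1, 2))
Mul(Mul(Function('V')(3, Function('r')(-5)), Function('S')(4)), -14) = Mul(Mul(Mul(2, -5, Pow(Add(3, 3, Mul(-8, -5)), -1)), Pow(Add(3, 4), Rational(1, 2))), -14) = Mul(Mul(Mul(2, -5, Pow(Add(3, 3, 40), -1)), Pow(7, Rational(1, 2))), -14) = Mul(Mul(Mul(2, -5, Pow(46, -1)), Pow(7, Rational(1, 2))), -14) = Mul(Mul(Mul(2, -5, Rational(1, 46)), Pow(7, Rational(1, 2))), -14) = Mul(Mul(Rational(-5, 23), Pow(7, Rational(1, 2))), -14) = Mul(Rational(70, 23), Pow(7, Rational(1, 2)))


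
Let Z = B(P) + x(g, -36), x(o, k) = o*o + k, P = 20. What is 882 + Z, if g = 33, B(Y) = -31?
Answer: 1904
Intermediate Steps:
x(o, k) = k + o² (x(o, k) = o² + k = k + o²)
Z = 1022 (Z = -31 + (-36 + 33²) = -31 + (-36 + 1089) = -31 + 1053 = 1022)
882 + Z = 882 + 1022 = 1904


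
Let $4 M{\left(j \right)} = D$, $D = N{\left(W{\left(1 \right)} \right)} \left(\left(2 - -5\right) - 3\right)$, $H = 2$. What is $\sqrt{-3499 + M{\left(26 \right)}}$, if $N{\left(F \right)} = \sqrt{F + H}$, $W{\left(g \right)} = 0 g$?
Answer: $\sqrt{-3499 + \sqrt{2}} \approx 59.14 i$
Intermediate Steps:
$W{\left(g \right)} = 0$
$N{\left(F \right)} = \sqrt{2 + F}$ ($N{\left(F \right)} = \sqrt{F + 2} = \sqrt{2 + F}$)
$D = 4 \sqrt{2}$ ($D = \sqrt{2 + 0} \left(\left(2 - -5\right) - 3\right) = \sqrt{2} \left(\left(2 + 5\right) - 3\right) = \sqrt{2} \left(7 - 3\right) = \sqrt{2} \cdot 4 = 4 \sqrt{2} \approx 5.6569$)
$M{\left(j \right)} = \sqrt{2}$ ($M{\left(j \right)} = \frac{4 \sqrt{2}}{4} = \sqrt{2}$)
$\sqrt{-3499 + M{\left(26 \right)}} = \sqrt{-3499 + \sqrt{2}}$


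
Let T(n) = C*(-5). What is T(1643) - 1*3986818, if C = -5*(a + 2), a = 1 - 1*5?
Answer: -3986868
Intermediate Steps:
a = -4 (a = 1 - 5 = -4)
C = 10 (C = -5*(-4 + 2) = -5*(-2) = 10)
T(n) = -50 (T(n) = 10*(-5) = -50)
T(1643) - 1*3986818 = -50 - 1*3986818 = -50 - 3986818 = -3986868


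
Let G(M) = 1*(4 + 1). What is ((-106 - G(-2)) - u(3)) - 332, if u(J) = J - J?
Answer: -443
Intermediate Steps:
u(J) = 0
G(M) = 5 (G(M) = 1*5 = 5)
((-106 - G(-2)) - u(3)) - 332 = ((-106 - 1*5) - 1*0) - 332 = ((-106 - 5) + 0) - 332 = (-111 + 0) - 332 = -111 - 332 = -443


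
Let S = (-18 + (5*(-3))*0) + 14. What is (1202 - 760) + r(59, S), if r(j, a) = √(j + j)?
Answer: 442 + √118 ≈ 452.86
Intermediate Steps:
S = -4 (S = (-18 - 15*0) + 14 = (-18 + 0) + 14 = -18 + 14 = -4)
r(j, a) = √2*√j (r(j, a) = √(2*j) = √2*√j)
(1202 - 760) + r(59, S) = (1202 - 760) + √2*√59 = 442 + √118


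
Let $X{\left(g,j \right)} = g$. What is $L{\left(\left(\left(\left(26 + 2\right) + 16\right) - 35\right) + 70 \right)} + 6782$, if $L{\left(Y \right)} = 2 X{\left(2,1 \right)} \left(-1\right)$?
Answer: $6778$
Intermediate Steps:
$L{\left(Y \right)} = -4$ ($L{\left(Y \right)} = 2 \cdot 2 \left(-1\right) = 4 \left(-1\right) = -4$)
$L{\left(\left(\left(\left(26 + 2\right) + 16\right) - 35\right) + 70 \right)} + 6782 = -4 + 6782 = 6778$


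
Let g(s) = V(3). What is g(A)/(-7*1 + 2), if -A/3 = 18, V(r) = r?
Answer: -3/5 ≈ -0.60000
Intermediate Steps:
A = -54 (A = -3*18 = -54)
g(s) = 3
g(A)/(-7*1 + 2) = 3/(-7*1 + 2) = 3/(-7 + 2) = 3/(-5) = 3*(-1/5) = -3/5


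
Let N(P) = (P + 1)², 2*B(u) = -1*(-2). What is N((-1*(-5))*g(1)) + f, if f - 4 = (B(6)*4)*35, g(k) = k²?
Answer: 180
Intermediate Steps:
B(u) = 1 (B(u) = (-1*(-2))/2 = (½)*2 = 1)
N(P) = (1 + P)²
f = 144 (f = 4 + (1*4)*35 = 4 + 4*35 = 4 + 140 = 144)
N((-1*(-5))*g(1)) + f = (1 - 1*(-5)*1²)² + 144 = (1 + 5*1)² + 144 = (1 + 5)² + 144 = 6² + 144 = 36 + 144 = 180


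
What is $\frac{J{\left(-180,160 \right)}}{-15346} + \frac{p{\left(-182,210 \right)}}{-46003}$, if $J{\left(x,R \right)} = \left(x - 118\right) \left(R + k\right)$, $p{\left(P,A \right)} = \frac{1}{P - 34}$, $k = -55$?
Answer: $\frac{155458865633}{76243900104} \approx 2.039$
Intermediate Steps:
$p{\left(P,A \right)} = \frac{1}{-34 + P}$
$J{\left(x,R \right)} = \left(-118 + x\right) \left(-55 + R\right)$ ($J{\left(x,R \right)} = \left(x - 118\right) \left(R - 55\right) = \left(-118 + x\right) \left(-55 + R\right)$)
$\frac{J{\left(-180,160 \right)}}{-15346} + \frac{p{\left(-182,210 \right)}}{-46003} = \frac{6490 - 18880 - -9900 + 160 \left(-180\right)}{-15346} + \frac{1}{\left(-34 - 182\right) \left(-46003\right)} = \left(6490 - 18880 + 9900 - 28800\right) \left(- \frac{1}{15346}\right) + \frac{1}{-216} \left(- \frac{1}{46003}\right) = \left(-31290\right) \left(- \frac{1}{15346}\right) - - \frac{1}{9936648} = \frac{15645}{7673} + \frac{1}{9936648} = \frac{155458865633}{76243900104}$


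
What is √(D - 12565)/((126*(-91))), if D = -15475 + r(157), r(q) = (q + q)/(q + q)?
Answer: -I*√28039/11466 ≈ -0.014604*I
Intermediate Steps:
r(q) = 1 (r(q) = (2*q)/((2*q)) = (2*q)*(1/(2*q)) = 1)
D = -15474 (D = -15475 + 1 = -15474)
√(D - 12565)/((126*(-91))) = √(-15474 - 12565)/((126*(-91))) = √(-28039)/(-11466) = (I*√28039)*(-1/11466) = -I*√28039/11466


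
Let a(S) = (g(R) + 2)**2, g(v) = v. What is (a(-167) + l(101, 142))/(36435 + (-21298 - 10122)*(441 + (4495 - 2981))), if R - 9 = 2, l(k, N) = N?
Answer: -311/61389665 ≈ -5.0660e-6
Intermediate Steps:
R = 11 (R = 9 + 2 = 11)
a(S) = 169 (a(S) = (11 + 2)**2 = 13**2 = 169)
(a(-167) + l(101, 142))/(36435 + (-21298 - 10122)*(441 + (4495 - 2981))) = (169 + 142)/(36435 + (-21298 - 10122)*(441 + (4495 - 2981))) = 311/(36435 - 31420*(441 + 1514)) = 311/(36435 - 31420*1955) = 311/(36435 - 61426100) = 311/(-61389665) = 311*(-1/61389665) = -311/61389665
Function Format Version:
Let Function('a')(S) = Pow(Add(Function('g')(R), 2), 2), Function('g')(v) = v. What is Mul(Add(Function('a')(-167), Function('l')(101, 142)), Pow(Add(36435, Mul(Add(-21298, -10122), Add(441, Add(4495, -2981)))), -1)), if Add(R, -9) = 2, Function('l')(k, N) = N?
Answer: Rational(-311, 61389665) ≈ -5.0660e-6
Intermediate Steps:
R = 11 (R = Add(9, 2) = 11)
Function('a')(S) = 169 (Function('a')(S) = Pow(Add(11, 2), 2) = Pow(13, 2) = 169)
Mul(Add(Function('a')(-167), Function('l')(101, 142)), Pow(Add(36435, Mul(Add(-21298, -10122), Add(441, Add(4495, -2981)))), -1)) = Mul(Add(169, 142), Pow(Add(36435, Mul(Add(-21298, -10122), Add(441, Add(4495, -2981)))), -1)) = Mul(311, Pow(Add(36435, Mul(-31420, Add(441, 1514))), -1)) = Mul(311, Pow(Add(36435, Mul(-31420, 1955)), -1)) = Mul(311, Pow(Add(36435, -61426100), -1)) = Mul(311, Pow(-61389665, -1)) = Mul(311, Rational(-1, 61389665)) = Rational(-311, 61389665)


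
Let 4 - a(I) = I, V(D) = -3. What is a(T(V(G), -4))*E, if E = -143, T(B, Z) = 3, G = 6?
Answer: -143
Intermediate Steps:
a(I) = 4 - I
a(T(V(G), -4))*E = (4 - 1*3)*(-143) = (4 - 3)*(-143) = 1*(-143) = -143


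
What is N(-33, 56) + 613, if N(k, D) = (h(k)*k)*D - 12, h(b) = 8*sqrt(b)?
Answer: 601 - 14784*I*sqrt(33) ≈ 601.0 - 84928.0*I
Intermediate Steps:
N(k, D) = -12 + 8*D*k**(3/2) (N(k, D) = ((8*sqrt(k))*k)*D - 12 = (8*k**(3/2))*D - 12 = 8*D*k**(3/2) - 12 = -12 + 8*D*k**(3/2))
N(-33, 56) + 613 = (-12 + 8*56*(-33)**(3/2)) + 613 = (-12 + 8*56*(-33*I*sqrt(33))) + 613 = (-12 - 14784*I*sqrt(33)) + 613 = 601 - 14784*I*sqrt(33)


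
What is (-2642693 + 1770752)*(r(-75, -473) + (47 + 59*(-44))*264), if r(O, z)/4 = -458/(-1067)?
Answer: 626071844128080/1067 ≈ 5.8676e+11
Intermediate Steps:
r(O, z) = 1832/1067 (r(O, z) = 4*(-458/(-1067)) = 4*(-458*(-1/1067)) = 4*(458/1067) = 1832/1067)
(-2642693 + 1770752)*(r(-75, -473) + (47 + 59*(-44))*264) = (-2642693 + 1770752)*(1832/1067 + (47 + 59*(-44))*264) = -871941*(1832/1067 + (47 - 2596)*264) = -871941*(1832/1067 - 2549*264) = -871941*(1832/1067 - 672936) = -871941*(-718020880/1067) = 626071844128080/1067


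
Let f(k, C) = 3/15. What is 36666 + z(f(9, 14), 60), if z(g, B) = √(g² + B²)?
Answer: 36666 + √90001/5 ≈ 36726.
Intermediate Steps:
f(k, C) = ⅕ (f(k, C) = 3*(1/15) = ⅕)
z(g, B) = √(B² + g²)
36666 + z(f(9, 14), 60) = 36666 + √(60² + (⅕)²) = 36666 + √(3600 + 1/25) = 36666 + √(90001/25) = 36666 + √90001/5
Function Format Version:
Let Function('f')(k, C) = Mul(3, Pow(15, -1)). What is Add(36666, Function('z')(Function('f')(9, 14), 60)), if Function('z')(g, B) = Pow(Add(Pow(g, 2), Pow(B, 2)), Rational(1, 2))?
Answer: Add(36666, Mul(Rational(1, 5), Pow(90001, Rational(1, 2)))) ≈ 36726.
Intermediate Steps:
Function('f')(k, C) = Rational(1, 5) (Function('f')(k, C) = Mul(3, Rational(1, 15)) = Rational(1, 5))
Function('z')(g, B) = Pow(Add(Pow(B, 2), Pow(g, 2)), Rational(1, 2))
Add(36666, Function('z')(Function('f')(9, 14), 60)) = Add(36666, Pow(Add(Pow(60, 2), Pow(Rational(1, 5), 2)), Rational(1, 2))) = Add(36666, Pow(Add(3600, Rational(1, 25)), Rational(1, 2))) = Add(36666, Pow(Rational(90001, 25), Rational(1, 2))) = Add(36666, Mul(Rational(1, 5), Pow(90001, Rational(1, 2))))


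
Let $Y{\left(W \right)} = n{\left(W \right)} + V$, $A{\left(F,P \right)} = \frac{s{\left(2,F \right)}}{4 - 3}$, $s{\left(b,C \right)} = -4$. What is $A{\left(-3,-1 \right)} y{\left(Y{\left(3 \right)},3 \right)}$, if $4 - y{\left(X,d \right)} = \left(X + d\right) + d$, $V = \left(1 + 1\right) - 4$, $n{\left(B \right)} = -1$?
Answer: $-4$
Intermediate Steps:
$A{\left(F,P \right)} = -4$ ($A{\left(F,P \right)} = - \frac{4}{4 - 3} = - \frac{4}{1} = \left(-4\right) 1 = -4$)
$V = -2$ ($V = 2 - 4 = -2$)
$Y{\left(W \right)} = -3$ ($Y{\left(W \right)} = -1 - 2 = -3$)
$y{\left(X,d \right)} = 4 - X - 2 d$ ($y{\left(X,d \right)} = 4 - \left(\left(X + d\right) + d\right) = 4 - \left(X + 2 d\right) = 4 - X - 2 d$)
$A{\left(-3,-1 \right)} y{\left(Y{\left(3 \right)},3 \right)} = - 4 \left(4 - -3 - 6\right) = - 4 \left(4 + 3 - 6\right) = \left(-4\right) 1 = -4$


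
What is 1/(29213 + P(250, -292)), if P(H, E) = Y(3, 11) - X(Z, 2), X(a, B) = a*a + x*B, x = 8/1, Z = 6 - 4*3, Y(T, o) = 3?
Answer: 1/29164 ≈ 3.4289e-5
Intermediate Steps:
Z = -6 (Z = 6 - 12 = -6)
x = 8 (x = 8*1 = 8)
X(a, B) = a**2 + 8*B (X(a, B) = a*a + 8*B = a**2 + 8*B)
P(H, E) = -49 (P(H, E) = 3 - ((-6)**2 + 8*2) = 3 - (36 + 16) = 3 - 1*52 = 3 - 52 = -49)
1/(29213 + P(250, -292)) = 1/(29213 - 49) = 1/29164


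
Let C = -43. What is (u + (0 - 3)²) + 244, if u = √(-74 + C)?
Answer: 253 + 3*I*√13 ≈ 253.0 + 10.817*I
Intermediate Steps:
u = 3*I*√13 (u = √(-74 - 43) = √(-117) = 3*I*√13 ≈ 10.817*I)
(u + (0 - 3)²) + 244 = (3*I*√13 + (0 - 3)²) + 244 = (3*I*√13 + (-3)²) + 244 = (3*I*√13 + 9) + 244 = (9 + 3*I*√13) + 244 = 253 + 3*I*√13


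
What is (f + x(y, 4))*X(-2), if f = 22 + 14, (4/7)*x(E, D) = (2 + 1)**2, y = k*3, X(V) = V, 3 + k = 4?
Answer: -207/2 ≈ -103.50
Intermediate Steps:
k = 1 (k = -3 + 4 = 1)
y = 3 (y = 1*3 = 3)
x(E, D) = 63/4 (x(E, D) = 7*(2 + 1)**2/4 = (7/4)*3**2 = (7/4)*9 = 63/4)
f = 36
(f + x(y, 4))*X(-2) = (36 + 63/4)*(-2) = (207/4)*(-2) = -207/2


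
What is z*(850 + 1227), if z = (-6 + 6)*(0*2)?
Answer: 0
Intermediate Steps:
z = 0 (z = 0*0 = 0)
z*(850 + 1227) = 0*(850 + 1227) = 0*2077 = 0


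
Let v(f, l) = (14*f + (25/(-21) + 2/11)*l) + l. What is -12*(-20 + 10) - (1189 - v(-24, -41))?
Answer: -324473/231 ≈ -1404.6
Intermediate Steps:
v(f, l) = 14*f - 2*l/231 (v(f, l) = (14*f + (25*(-1/21) + 2*(1/11))*l) + l = (14*f + (-25/21 + 2/11)*l) + l = (14*f - 233*l/231) + l = 14*f - 2*l/231)
-12*(-20 + 10) - (1189 - v(-24, -41)) = -12*(-20 + 10) - (1189 - (14*(-24) - 2/231*(-41))) = -12*(-10) - (1189 - (-336 + 82/231)) = 120 - (1189 - 1*(-77534/231)) = 120 - (1189 + 77534/231) = 120 - 1*352193/231 = 120 - 352193/231 = -324473/231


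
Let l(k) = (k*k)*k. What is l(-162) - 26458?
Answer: -4277986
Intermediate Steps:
l(k) = k³ (l(k) = k²*k = k³)
l(-162) - 26458 = (-162)³ - 26458 = -4251528 - 26458 = -4277986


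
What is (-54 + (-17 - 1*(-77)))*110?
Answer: 660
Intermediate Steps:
(-54 + (-17 - 1*(-77)))*110 = (-54 + (-17 + 77))*110 = (-54 + 60)*110 = 6*110 = 660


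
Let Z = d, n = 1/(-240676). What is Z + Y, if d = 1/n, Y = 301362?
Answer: 60686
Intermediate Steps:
n = -1/240676 ≈ -4.1550e-6
d = -240676 (d = 1/(-1/240676) = -240676)
Z = -240676
Z + Y = -240676 + 301362 = 60686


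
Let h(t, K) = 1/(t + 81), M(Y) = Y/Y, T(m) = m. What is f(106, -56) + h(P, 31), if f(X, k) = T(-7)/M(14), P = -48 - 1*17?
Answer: -111/16 ≈ -6.9375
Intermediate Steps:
P = -65 (P = -48 - 17 = -65)
M(Y) = 1
h(t, K) = 1/(81 + t)
f(X, k) = -7 (f(X, k) = -7/1 = -7*1 = -7)
f(106, -56) + h(P, 31) = -7 + 1/(81 - 65) = -7 + 1/16 = -111/16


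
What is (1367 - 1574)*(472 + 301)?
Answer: -160011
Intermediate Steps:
(1367 - 1574)*(472 + 301) = -207*773 = -160011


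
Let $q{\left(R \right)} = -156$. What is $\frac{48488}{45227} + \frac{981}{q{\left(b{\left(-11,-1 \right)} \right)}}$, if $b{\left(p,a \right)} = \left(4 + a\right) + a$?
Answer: $- \frac{943681}{180908} \approx -5.2164$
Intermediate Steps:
$b{\left(p,a \right)} = 4 + 2 a$
$\frac{48488}{45227} + \frac{981}{q{\left(b{\left(-11,-1 \right)} \right)}} = \frac{48488}{45227} + \frac{981}{-156} = 48488 \cdot \frac{1}{45227} + 981 \left(- \frac{1}{156}\right) = \frac{48488}{45227} - \frac{327}{52} = - \frac{943681}{180908}$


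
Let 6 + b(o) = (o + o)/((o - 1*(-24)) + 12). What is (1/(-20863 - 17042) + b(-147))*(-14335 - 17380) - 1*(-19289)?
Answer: 35224236784/280497 ≈ 1.2558e+5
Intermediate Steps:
b(o) = -6 + 2*o/(36 + o) (b(o) = -6 + (o + o)/((o - 1*(-24)) + 12) = -6 + (2*o)/((o + 24) + 12) = -6 + (2*o)/((24 + o) + 12) = -6 + (2*o)/(36 + o) = -6 + 2*o/(36 + o))
(1/(-20863 - 17042) + b(-147))*(-14335 - 17380) - 1*(-19289) = (1/(-20863 - 17042) + 4*(-54 - 1*(-147))/(36 - 147))*(-14335 - 17380) - 1*(-19289) = (1/(-37905) + 4*(-54 + 147)/(-111))*(-31715) + 19289 = (-1/37905 + 4*(-1/111)*93)*(-31715) + 19289 = (-1/37905 - 124/37)*(-31715) + 19289 = -4700257/1402485*(-31715) + 19289 = 29813730151/280497 + 19289 = 35224236784/280497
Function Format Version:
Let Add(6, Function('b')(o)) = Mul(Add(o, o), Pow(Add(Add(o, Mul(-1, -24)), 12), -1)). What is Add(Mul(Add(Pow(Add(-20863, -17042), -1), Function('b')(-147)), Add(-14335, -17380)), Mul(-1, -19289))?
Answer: Rational(35224236784, 280497) ≈ 1.2558e+5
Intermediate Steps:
Function('b')(o) = Add(-6, Mul(2, o, Pow(Add(36, o), -1))) (Function('b')(o) = Add(-6, Mul(Add(o, o), Pow(Add(Add(o, Mul(-1, -24)), 12), -1))) = Add(-6, Mul(Mul(2, o), Pow(Add(Add(o, 24), 12), -1))) = Add(-6, Mul(Mul(2, o), Pow(Add(Add(24, o), 12), -1))) = Add(-6, Mul(Mul(2, o), Pow(Add(36, o), -1))) = Add(-6, Mul(2, o, Pow(Add(36, o), -1))))
Add(Mul(Add(Pow(Add(-20863, -17042), -1), Function('b')(-147)), Add(-14335, -17380)), Mul(-1, -19289)) = Add(Mul(Add(Pow(Add(-20863, -17042), -1), Mul(4, Pow(Add(36, -147), -1), Add(-54, Mul(-1, -147)))), Add(-14335, -17380)), Mul(-1, -19289)) = Add(Mul(Add(Pow(-37905, -1), Mul(4, Pow(-111, -1), Add(-54, 147))), -31715), 19289) = Add(Mul(Add(Rational(-1, 37905), Mul(4, Rational(-1, 111), 93)), -31715), 19289) = Add(Mul(Add(Rational(-1, 37905), Rational(-124, 37)), -31715), 19289) = Add(Mul(Rational(-4700257, 1402485), -31715), 19289) = Add(Rational(29813730151, 280497), 19289) = Rational(35224236784, 280497)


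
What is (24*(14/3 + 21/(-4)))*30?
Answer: -420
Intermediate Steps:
(24*(14/3 + 21/(-4)))*30 = (24*(14*(⅓) + 21*(-¼)))*30 = (24*(14/3 - 21/4))*30 = (24*(-7/12))*30 = -14*30 = -420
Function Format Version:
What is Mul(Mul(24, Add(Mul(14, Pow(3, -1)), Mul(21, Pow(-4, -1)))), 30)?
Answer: -420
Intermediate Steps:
Mul(Mul(24, Add(Mul(14, Pow(3, -1)), Mul(21, Pow(-4, -1)))), 30) = Mul(Mul(24, Add(Mul(14, Rational(1, 3)), Mul(21, Rational(-1, 4)))), 30) = Mul(Mul(24, Add(Rational(14, 3), Rational(-21, 4))), 30) = Mul(Mul(24, Rational(-7, 12)), 30) = Mul(-14, 30) = -420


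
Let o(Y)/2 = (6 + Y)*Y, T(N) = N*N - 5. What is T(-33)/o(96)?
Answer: 271/4896 ≈ 0.055351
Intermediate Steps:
T(N) = -5 + N**2 (T(N) = N**2 - 5 = -5 + N**2)
o(Y) = 2*Y*(6 + Y) (o(Y) = 2*((6 + Y)*Y) = 2*(Y*(6 + Y)) = 2*Y*(6 + Y))
T(-33)/o(96) = (-5 + (-33)**2)/((2*96*(6 + 96))) = (-5 + 1089)/((2*96*102)) = 1084/19584 = 1084*(1/19584) = 271/4896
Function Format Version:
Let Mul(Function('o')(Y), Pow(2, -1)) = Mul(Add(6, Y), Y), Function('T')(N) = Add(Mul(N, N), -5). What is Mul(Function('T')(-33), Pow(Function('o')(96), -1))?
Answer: Rational(271, 4896) ≈ 0.055351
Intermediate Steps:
Function('T')(N) = Add(-5, Pow(N, 2)) (Function('T')(N) = Add(Pow(N, 2), -5) = Add(-5, Pow(N, 2)))
Function('o')(Y) = Mul(2, Y, Add(6, Y)) (Function('o')(Y) = Mul(2, Mul(Add(6, Y), Y)) = Mul(2, Mul(Y, Add(6, Y))) = Mul(2, Y, Add(6, Y)))
Mul(Function('T')(-33), Pow(Function('o')(96), -1)) = Mul(Add(-5, Pow(-33, 2)), Pow(Mul(2, 96, Add(6, 96)), -1)) = Mul(Add(-5, 1089), Pow(Mul(2, 96, 102), -1)) = Mul(1084, Pow(19584, -1)) = Mul(1084, Rational(1, 19584)) = Rational(271, 4896)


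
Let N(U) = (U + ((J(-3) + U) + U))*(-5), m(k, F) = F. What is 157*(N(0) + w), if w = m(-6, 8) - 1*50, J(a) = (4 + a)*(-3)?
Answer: -4239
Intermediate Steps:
J(a) = -12 - 3*a
w = -42 (w = 8 - 1*50 = 8 - 50 = -42)
N(U) = 15 - 15*U (N(U) = (U + (((-12 - 3*(-3)) + U) + U))*(-5) = (U + (((-12 + 9) + U) + U))*(-5) = (U + ((-3 + U) + U))*(-5) = (U + (-3 + 2*U))*(-5) = (-3 + 3*U)*(-5) = 15 - 15*U)
157*(N(0) + w) = 157*((15 - 15*0) - 42) = 157*((15 + 0) - 42) = 157*(15 - 42) = 157*(-27) = -4239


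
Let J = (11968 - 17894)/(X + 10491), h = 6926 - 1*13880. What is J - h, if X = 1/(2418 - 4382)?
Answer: 143270823478/20604323 ≈ 6953.4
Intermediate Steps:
X = -1/1964 (X = 1/(-1964) = -1/1964 ≈ -0.00050917)
h = -6954 (h = 6926 - 13880 = -6954)
J = -11638664/20604323 (J = (11968 - 17894)/(-1/1964 + 10491) = -5926/20604323/1964 = -5926*1964/20604323 = -11638664/20604323 ≈ -0.56487)
J - h = -11638664/20604323 - 1*(-6954) = -11638664/20604323 + 6954 = 143270823478/20604323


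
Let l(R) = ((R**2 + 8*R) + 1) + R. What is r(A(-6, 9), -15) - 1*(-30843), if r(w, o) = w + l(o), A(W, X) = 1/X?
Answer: 278407/9 ≈ 30934.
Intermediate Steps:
l(R) = 1 + R**2 + 9*R (l(R) = (1 + R**2 + 8*R) + R = 1 + R**2 + 9*R)
r(w, o) = 1 + w + o**2 + 9*o (r(w, o) = w + (1 + o**2 + 9*o) = 1 + w + o**2 + 9*o)
r(A(-6, 9), -15) - 1*(-30843) = (1 + 1/9 + (-15)**2 + 9*(-15)) - 1*(-30843) = (1 + 1/9 + 225 - 135) + 30843 = 820/9 + 30843 = 278407/9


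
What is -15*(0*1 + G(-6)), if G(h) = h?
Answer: 90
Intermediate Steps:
-15*(0*1 + G(-6)) = -15*(0*1 - 6) = -15*(0 - 6) = -15*(-6) = 90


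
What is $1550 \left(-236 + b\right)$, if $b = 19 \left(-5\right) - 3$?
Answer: $-517700$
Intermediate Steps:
$b = -98$ ($b = -95 - 3 = -98$)
$1550 \left(-236 + b\right) = 1550 \left(-236 - 98\right) = 1550 \left(-334\right) = -517700$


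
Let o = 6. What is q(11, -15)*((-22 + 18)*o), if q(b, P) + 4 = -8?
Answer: 288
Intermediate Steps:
q(b, P) = -12 (q(b, P) = -4 - 8 = -12)
q(11, -15)*((-22 + 18)*o) = -12*(-22 + 18)*6 = -(-48)*6 = -12*(-24) = 288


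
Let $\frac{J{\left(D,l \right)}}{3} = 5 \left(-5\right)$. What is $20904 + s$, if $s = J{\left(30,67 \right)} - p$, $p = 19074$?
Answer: $1755$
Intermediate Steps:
$J{\left(D,l \right)} = -75$ ($J{\left(D,l \right)} = 3 \cdot 5 \left(-5\right) = 3 \left(-25\right) = -75$)
$s = -19149$ ($s = -75 - 19074 = -19149$)
$20904 + s = 20904 - 19149 = 1755$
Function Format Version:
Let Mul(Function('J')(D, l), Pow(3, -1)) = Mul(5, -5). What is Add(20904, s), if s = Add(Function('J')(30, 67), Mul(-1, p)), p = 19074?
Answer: 1755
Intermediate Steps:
Function('J')(D, l) = -75 (Function('J')(D, l) = Mul(3, Mul(5, -5)) = Mul(3, -25) = -75)
s = -19149 (s = Add(-75, Mul(-1, 19074)) = Add(-75, -19074) = -19149)
Add(20904, s) = Add(20904, -19149) = 1755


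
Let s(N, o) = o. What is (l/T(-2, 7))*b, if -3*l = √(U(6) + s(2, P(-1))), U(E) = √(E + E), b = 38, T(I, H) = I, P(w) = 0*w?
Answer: 19*√2*3^(¼)/3 ≈ 11.788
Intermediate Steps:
P(w) = 0
U(E) = √2*√E (U(E) = √(2*E) = √2*√E)
l = -√2*3^(¼)/3 (l = -√(√2*√6 + 0)/3 = -√(2*√3 + 0)/3 = -√2*3^(¼)/3 ≈ -0.62040)
(l/T(-2, 7))*b = (-√2*3^(¼)/3/(-2))*38 = (-√2*3^(¼)/3*(-½))*38 = (√2*3^(¼)/6)*38 = 19*√2*3^(¼)/3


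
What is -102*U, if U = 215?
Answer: -21930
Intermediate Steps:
-102*U = -102*215 = -21930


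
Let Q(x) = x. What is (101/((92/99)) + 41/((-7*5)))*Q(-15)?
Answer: -1038579/644 ≈ -1612.7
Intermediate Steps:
(101/((92/99)) + 41/((-7*5)))*Q(-15) = (101/((92/99)) + 41/((-7*5)))*(-15) = (101/((92*(1/99))) + 41/(-35))*(-15) = (101/(92/99) + 41*(-1/35))*(-15) = (101*(99/92) - 41/35)*(-15) = (9999/92 - 41/35)*(-15) = (346193/3220)*(-15) = -1038579/644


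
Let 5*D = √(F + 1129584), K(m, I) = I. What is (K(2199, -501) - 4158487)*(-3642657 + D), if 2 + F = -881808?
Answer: 15149766751116 - 4158988*√247774/5 ≈ 1.5149e+13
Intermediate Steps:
F = -881810 (F = -2 - 881808 = -881810)
D = √247774/5 (D = √(-881810 + 1129584)/5 = √247774/5 ≈ 99.554)
(K(2199, -501) - 4158487)*(-3642657 + D) = (-501 - 4158487)*(-3642657 + √247774/5) = -4158988*(-3642657 + √247774/5) = 15149766751116 - 4158988*√247774/5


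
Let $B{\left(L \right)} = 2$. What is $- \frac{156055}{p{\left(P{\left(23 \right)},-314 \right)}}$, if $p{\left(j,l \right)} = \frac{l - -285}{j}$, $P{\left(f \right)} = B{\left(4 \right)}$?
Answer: $\frac{312110}{29} \approx 10762.0$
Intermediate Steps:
$P{\left(f \right)} = 2$
$p{\left(j,l \right)} = \frac{285 + l}{j}$ ($p{\left(j,l \right)} = \frac{l + 285}{j} = \frac{285 + l}{j}$)
$- \frac{156055}{p{\left(P{\left(23 \right)},-314 \right)}} = - \frac{156055}{\frac{1}{2} \left(285 - 314\right)} = - \frac{156055}{\frac{1}{2} \left(-29\right)} = - \frac{156055}{- \frac{29}{2}} = \left(-156055\right) \left(- \frac{2}{29}\right) = \frac{312110}{29}$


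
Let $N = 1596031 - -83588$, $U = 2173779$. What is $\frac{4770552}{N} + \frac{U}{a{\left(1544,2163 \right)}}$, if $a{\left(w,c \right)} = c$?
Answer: $\frac{406826579353}{403668433} \approx 1007.8$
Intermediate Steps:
$N = 1679619$ ($N = 1596031 + 83588 = 1679619$)
$\frac{4770552}{N} + \frac{U}{a{\left(1544,2163 \right)}} = \frac{4770552}{1679619} + \frac{2173779}{2163} = 4770552 \cdot \frac{1}{1679619} + 2173779 \cdot \frac{1}{2163} = \frac{1590184}{559873} + \frac{724593}{721} = \frac{406826579353}{403668433}$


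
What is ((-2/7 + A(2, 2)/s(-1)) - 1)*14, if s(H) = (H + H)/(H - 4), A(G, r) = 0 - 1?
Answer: -53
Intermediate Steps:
A(G, r) = -1
s(H) = 2*H/(-4 + H) (s(H) = (2*H)/(-4 + H) = 2*H/(-4 + H))
((-2/7 + A(2, 2)/s(-1)) - 1)*14 = ((-2/7 - 1/(2*(-1)/(-4 - 1))) - 1)*14 = ((-2*1/7 - 1/(2*(-1)/(-5))) - 1)*14 = ((-2/7 - 1/(2*(-1)*(-1/5))) - 1)*14 = ((-2/7 - 1/2/5) - 1)*14 = ((-2/7 - 1*5/2) - 1)*14 = ((-2/7 - 5/2) - 1)*14 = (-39/14 - 1)*14 = -53/14*14 = -53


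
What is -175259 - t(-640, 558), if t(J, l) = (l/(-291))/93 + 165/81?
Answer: -459008602/2619 ≈ -1.7526e+5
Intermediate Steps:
t(J, l) = 55/27 - l/27063 (t(J, l) = (l*(-1/291))*(1/93) + 165*(1/81) = -l/291*(1/93) + 55/27 = -l/27063 + 55/27 = 55/27 - l/27063)
-175259 - t(-640, 558) = -175259 - (55/27 - 1/27063*558) = -175259 - (55/27 - 2/97) = -175259 - 1*5281/2619 = -175259 - 5281/2619 = -459008602/2619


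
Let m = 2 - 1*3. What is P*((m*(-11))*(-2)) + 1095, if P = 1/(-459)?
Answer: 502627/459 ≈ 1095.0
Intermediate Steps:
P = -1/459 ≈ -0.0021787
m = -1 (m = 2 - 3 = -1)
P*((m*(-11))*(-2)) + 1095 = -(-1*(-11))*(-2)/459 + 1095 = -11*(-2)/459 + 1095 = -1/459*(-22) + 1095 = 22/459 + 1095 = 502627/459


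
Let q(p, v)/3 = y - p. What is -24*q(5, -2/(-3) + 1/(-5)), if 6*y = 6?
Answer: 288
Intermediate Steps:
y = 1 (y = (⅙)*6 = 1)
q(p, v) = 3 - 3*p (q(p, v) = 3*(1 - p) = 3 - 3*p)
-24*q(5, -2/(-3) + 1/(-5)) = -24*(3 - 3*5) = -24*(3 - 15) = -24*(-12) = 288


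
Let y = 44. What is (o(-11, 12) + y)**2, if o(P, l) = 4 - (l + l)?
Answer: 576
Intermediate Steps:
o(P, l) = 4 - 2*l
(o(-11, 12) + y)**2 = ((4 - 2*12) + 44)**2 = ((4 - 24) + 44)**2 = (-20 + 44)**2 = 24**2 = 576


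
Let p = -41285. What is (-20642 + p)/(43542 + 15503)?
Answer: -61927/59045 ≈ -1.0488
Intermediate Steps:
(-20642 + p)/(43542 + 15503) = (-20642 - 41285)/(43542 + 15503) = -61927/59045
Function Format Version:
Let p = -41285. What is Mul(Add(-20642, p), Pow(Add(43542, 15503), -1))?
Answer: Rational(-61927, 59045) ≈ -1.0488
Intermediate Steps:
Mul(Add(-20642, p), Pow(Add(43542, 15503), -1)) = Mul(Add(-20642, -41285), Pow(Add(43542, 15503), -1)) = Mul(-61927, Pow(59045, -1)) = Mul(-61927, Rational(1, 59045)) = Rational(-61927, 59045)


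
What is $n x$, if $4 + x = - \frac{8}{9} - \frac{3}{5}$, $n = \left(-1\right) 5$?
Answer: $\frac{247}{9} \approx 27.444$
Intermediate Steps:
$n = -5$
$x = - \frac{247}{45}$ ($x = -4 - \left(\frac{3}{5} + \frac{8}{9}\right) = -4 - \frac{67}{45} = - \frac{247}{45} \approx -5.4889$)
$n x = \left(-5\right) \left(- \frac{247}{45}\right) = \frac{247}{9}$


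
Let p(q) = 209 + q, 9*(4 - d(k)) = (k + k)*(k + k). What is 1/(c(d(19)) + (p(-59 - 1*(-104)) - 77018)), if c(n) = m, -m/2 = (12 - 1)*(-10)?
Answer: -1/76544 ≈ -1.3064e-5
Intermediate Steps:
m = 220 (m = -2*(12 - 1)*(-10) = -22*(-10) = -2*(-110) = 220)
d(k) = 4 - 4*k**2/9 (d(k) = 4 - (k + k)*(k + k)/9 = 4 - 2*k*2*k/9 = 4 - 4*k**2/9)
c(n) = 220
1/(c(d(19)) + (p(-59 - 1*(-104)) - 77018)) = 1/(220 + ((209 + (-59 - 1*(-104))) - 77018)) = 1/(220 + ((209 + (-59 + 104)) - 77018)) = 1/(220 + ((209 + 45) - 77018)) = 1/(220 + (254 - 77018)) = 1/(220 - 76764) = 1/(-76544) = -1/76544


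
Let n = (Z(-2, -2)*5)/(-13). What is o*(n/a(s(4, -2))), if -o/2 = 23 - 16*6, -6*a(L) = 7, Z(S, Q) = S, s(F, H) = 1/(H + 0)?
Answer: -8760/91 ≈ -96.264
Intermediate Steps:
s(F, H) = 1/H
a(L) = -7/6 (a(L) = -⅙*7 = -7/6)
n = 10/13 (n = -2*5/(-13) = -10*(-1/13) = 10/13 ≈ 0.76923)
o = 146 (o = -2*(23 - 16*6) = -2*(23 - 1*96) = -2*(23 - 96) = -2*(-73) = 146)
o*(n/a(s(4, -2))) = 146*(10/(13*(-7/6))) = 146*((10/13)*(-6/7)) = 146*(-60/91) = -8760/91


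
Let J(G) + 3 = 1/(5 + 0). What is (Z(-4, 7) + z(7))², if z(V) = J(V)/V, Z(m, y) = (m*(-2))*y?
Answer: 77284/25 ≈ 3091.4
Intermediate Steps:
J(G) = -14/5 (J(G) = -3 + 1/(5 + 0) = -3 + 1/5 = -3 + ⅕ = -14/5)
Z(m, y) = -2*m*y (Z(m, y) = (-2*m)*y = -2*m*y)
z(V) = -14/(5*V)
(Z(-4, 7) + z(7))² = (-2*(-4)*7 - 14/5/7)² = (56 - 14/5*⅐)² = (56 - ⅖)² = (278/5)² = 77284/25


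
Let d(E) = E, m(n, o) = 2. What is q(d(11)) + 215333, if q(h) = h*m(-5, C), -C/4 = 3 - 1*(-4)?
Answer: 215355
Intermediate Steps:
C = -28 (C = -4*(3 - 1*(-4)) = -4*(3 + 4) = -4*7 = -28)
q(h) = 2*h (q(h) = h*2 = 2*h)
q(d(11)) + 215333 = 2*11 + 215333 = 22 + 215333 = 215355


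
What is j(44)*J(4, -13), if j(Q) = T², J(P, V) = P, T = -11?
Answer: 484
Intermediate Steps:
j(Q) = 121 (j(Q) = (-11)² = 121)
j(44)*J(4, -13) = 121*4 = 484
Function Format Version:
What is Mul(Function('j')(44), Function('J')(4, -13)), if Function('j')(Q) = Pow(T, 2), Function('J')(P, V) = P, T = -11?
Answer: 484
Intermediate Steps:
Function('j')(Q) = 121 (Function('j')(Q) = Pow(-11, 2) = 121)
Mul(Function('j')(44), Function('J')(4, -13)) = Mul(121, 4) = 484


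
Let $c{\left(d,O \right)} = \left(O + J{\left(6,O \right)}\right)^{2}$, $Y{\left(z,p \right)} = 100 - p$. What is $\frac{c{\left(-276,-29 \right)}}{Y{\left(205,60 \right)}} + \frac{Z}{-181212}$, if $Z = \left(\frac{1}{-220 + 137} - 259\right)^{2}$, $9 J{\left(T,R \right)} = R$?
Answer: $\frac{431210253691}{16852987818} \approx 25.587$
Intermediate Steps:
$J{\left(T,R \right)} = \frac{R}{9}$
$c{\left(d,O \right)} = \frac{100 O^{2}}{81}$ ($c{\left(d,O \right)} = \left(O + \frac{O}{9}\right)^{2} = \left(\frac{10 O}{9}\right)^{2} = \frac{100 O^{2}}{81}$)
$Z = \frac{462164004}{6889}$ ($Z = \left(\frac{1}{-83} - 259\right)^{2} = \left(- \frac{1}{83} - 259\right)^{2} = \left(- \frac{21498}{83}\right)^{2} = \frac{462164004}{6889} \approx 67087.0$)
$\frac{c{\left(-276,-29 \right)}}{Y{\left(205,60 \right)}} + \frac{Z}{-181212} = \frac{\frac{100}{81} \left(-29\right)^{2}}{100 - 60} + \frac{462164004}{6889 \left(-181212\right)} = \frac{\frac{100}{81} \cdot 841}{100 - 60} + \frac{462164004}{6889} \left(- \frac{1}{181212}\right) = \frac{84100}{81 \cdot 40} - \frac{38513667}{104030789} = \frac{84100}{81} \cdot \frac{1}{40} - \frac{38513667}{104030789} = \frac{4205}{162} - \frac{38513667}{104030789} = \frac{431210253691}{16852987818}$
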